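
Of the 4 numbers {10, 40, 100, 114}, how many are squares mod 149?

2

(10/149) = -1 → non-residue.
(40/149) = -1 → non-residue.
(100/149) = +1 → QR.
(114/149) = +1 → QR.
Total quadratic residues among the 4: 2.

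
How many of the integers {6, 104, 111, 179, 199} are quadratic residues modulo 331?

4

(6/331) = +1 → QR.
(104/331) = +1 → QR.
(111/331) = +1 → QR.
(179/331) = +1 → QR.
(199/331) = -1 → non-residue.
Total quadratic residues among the 5: 4.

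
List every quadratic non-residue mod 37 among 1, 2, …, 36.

2 5 6 8 13 14 15 17 18 19 20 22 23 24 29 31 32 35

Square k = 1,…,18 (k and 37−k give the same square):
1²=1, 2²=4, 3²=9, 4²=16, 5²=25, 6²=36, 7²≡12, 8²≡27, 9²≡7, 10²≡26, 11²≡10, 12²≡33, 13²≡21, 14²≡11, 15²≡3, 16²≡34, 17²≡30, 18²≡28 (mod 37).
The residues are {1, 3, 4, 7, 9, 10, 11, 12, 16, 21, 25, 26, 27, 28, 30, 33, 34, 36}; the non-residues are the remaining 18 nonzero classes.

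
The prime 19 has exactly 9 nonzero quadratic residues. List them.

1 4 5 6 7 9 11 16 17

Square k = 1,…,9 (k and 19−k give the same square):
1²=1, 2²=4, 3²=9, 4²=16, 5²≡6, 6²≡17, 7²≡11, 8²≡7, 9²≡5 (mod 19).
So the quadratic residues mod 19 are {1, 4, 5, 6, 7, 9, 11, 16, 17}.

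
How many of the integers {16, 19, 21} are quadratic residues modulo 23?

(16/23) = +1 → QR.
(19/23) = -1 → non-residue.
(21/23) = -1 → non-residue.
Total quadratic residues among the 3: 1.

1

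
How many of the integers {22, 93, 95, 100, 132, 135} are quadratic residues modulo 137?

(22/137) = +1 → QR.
(93/137) = +1 → QR.
(95/137) = -1 → non-residue.
(100/137) = +1 → QR.
(132/137) = -1 → non-residue.
(135/137) = +1 → QR.
Total quadratic residues among the 6: 4.

4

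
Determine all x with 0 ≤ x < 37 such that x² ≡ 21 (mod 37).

37 ≡ 1 (mod 4), so we find a root by search.
Trying successive values, 13² = 169 ≡ 21 (mod 37). The other root is 37 − 13 = 24.

13, 24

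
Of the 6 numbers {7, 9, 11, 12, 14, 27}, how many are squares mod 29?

2

(7/29) = +1 → QR.
(9/29) = +1 → QR.
(11/29) = -1 → non-residue.
(12/29) = -1 → non-residue.
(14/29) = -1 → non-residue.
(27/29) = -1 → non-residue.
Total quadratic residues among the 6: 2.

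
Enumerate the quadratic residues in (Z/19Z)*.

1 4 5 6 7 9 11 16 17

Square k = 1,…,9 (k and 19−k give the same square):
1²=1, 2²=4, 3²=9, 4²=16, 5²≡6, 6²≡17, 7²≡11, 8²≡7, 9²≡5 (mod 19).
So the quadratic residues mod 19 are {1, 4, 5, 6, 7, 9, 11, 16, 17}.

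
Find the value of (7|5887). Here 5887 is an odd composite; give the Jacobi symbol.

0

Reciprocity: 7 ≡ 3 and 5887 ≡ 3 (mod 4), so (7/5887) = −(5887/7).
Reduce top mod 7: now compute (0/7).
Top reduces to 0: gcd > 1, so the symbol is 0.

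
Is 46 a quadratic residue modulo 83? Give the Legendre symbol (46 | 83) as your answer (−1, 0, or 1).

Euler's criterion: (46/83) ≡ 46^41 (mod 83).
46^2 ≡ 41 (mod 83)
46^4 ≡ 21 (mod 83)
46^8 ≡ 26 (mod 83)
46^16 ≡ 12 (mod 83)
46^32 ≡ 61 (mod 83)
46^41 = 46^(32+8+1) ≡ 82 (mod 83).
Result is 82 ≡ −1, so (46/83) = −1.

-1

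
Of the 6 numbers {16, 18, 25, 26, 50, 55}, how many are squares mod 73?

(16/73) = +1 → QR.
(18/73) = +1 → QR.
(25/73) = +1 → QR.
(26/73) = -1 → non-residue.
(50/73) = +1 → QR.
(55/73) = +1 → QR.
Total quadratic residues among the 6: 5.

5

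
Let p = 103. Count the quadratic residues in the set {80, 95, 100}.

(80/103) = -1 → non-residue.
(95/103) = -1 → non-residue.
(100/103) = +1 → QR.
Total quadratic residues among the 3: 1.

1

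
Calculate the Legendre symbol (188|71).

-1

Euler's criterion: (188/71) ≡ 46^35 (mod 71).
46^2 ≡ 57 (mod 71)
46^4 ≡ 54 (mod 71)
46^8 ≡ 5 (mod 71)
46^16 ≡ 25 (mod 71)
46^32 ≡ 57 (mod 71)
46^35 = 46^(32+2+1) ≡ 70 (mod 71).
Result is 70 ≡ −1, so (188/71) = −1.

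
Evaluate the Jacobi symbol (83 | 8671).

1

Reciprocity: 83 ≡ 3 and 8671 ≡ 3 (mod 4), so (83/8671) = −(8671/83).
Reduce top mod 83: now compute (39/83).
Reciprocity: 39 ≡ 3 and 83 ≡ 3 (mod 4), so (39/83) = −(83/39).
Reduce top mod 39: now compute (5/39).
Reciprocity: 5 ≡ 1 and 39 ≡ 3 (mod 4), so (5/39) = +(39/5).
Reduce top mod 5: now compute (4/5).
Pull out 2^2: since 5 ≡ 5 (mod 8), (2/5) = -1, so (2/5)^2 = +1.
Reached (1/5) = 1. Collecting the sign flips along the way, the symbol is +1.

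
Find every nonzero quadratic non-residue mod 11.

Square k = 1,…,5 (k and 11−k give the same square):
1²=1, 2²=4, 3²=9, 4²≡5, 5²≡3 (mod 11).
The residues are {1, 3, 4, 5, 9}; the non-residues are the remaining 5 nonzero classes.

2 6 7 8 10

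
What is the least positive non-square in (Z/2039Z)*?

7

(2/2039) = +1, so 2 is a residue.
(3/2039) = +1, so 3 is a residue.
(4/2039) = +1, so 4 is a residue.
(5/2039) = +1, so 5 is a residue.
(6/2039) = +1, so 6 is a residue.
(7/2039) = −1, so 7 is the smallest positive non-residue mod 2039.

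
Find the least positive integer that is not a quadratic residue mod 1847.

(2/1847) = +1, so 2 is a residue.
(3/1847) = +1, so 3 is a residue.
(4/1847) = +1, so 4 is a residue.
(5/1847) = −1, so 5 is the smallest positive non-residue mod 1847.

5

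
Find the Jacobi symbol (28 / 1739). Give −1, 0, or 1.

1

Pull out 2^2: since 1739 ≡ 3 (mod 8), (2/1739) = -1, so (2/1739)^2 = +1.
Reciprocity: 7 ≡ 3 and 1739 ≡ 3 (mod 4), so (7/1739) = −(1739/7).
Reduce top mod 7: now compute (3/7).
Reciprocity: 3 ≡ 3 and 7 ≡ 3 (mod 4), so (3/7) = −(7/3).
Reduce top mod 3: now compute (1/3).
Reached (1/3) = 1. Collecting the sign flips along the way, the symbol is +1.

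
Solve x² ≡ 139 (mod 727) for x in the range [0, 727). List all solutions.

Since 727 ≡ 3 (mod 4), a square root of 139 is 139^((727+1)/4) = 139^182 mod 727.
Repeated squaring: 139^2≡419, 139^4≡354, 139^8≡272, 139^16≡557, 139^32≡547, 139^64≡412, 139^128≡353 (mod 727).
139^182 = 139^(128+32+16+4+2) ≡ 612 (mod 727).
Check: 612² = 374544 ≡ 139 (mod 727). The two roots are 115 and 612.

115, 612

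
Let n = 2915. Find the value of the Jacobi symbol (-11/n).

0

First reduce: -11 ≡ 2904 (mod 2915).
Pull out 2^3: since 2915 ≡ 3 (mod 8), (2/2915) = -1, so (2/2915)^3 = -1.
Reciprocity: 363 ≡ 3 and 2915 ≡ 3 (mod 4), so (363/2915) = −(2915/363).
Reduce top mod 363: now compute (11/363).
Reciprocity: 11 ≡ 3 and 363 ≡ 3 (mod 4), so (11/363) = −(363/11).
Reduce top mod 11: now compute (0/11).
Top reduces to 0: gcd > 1, so the symbol is 0.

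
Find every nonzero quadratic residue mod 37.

1,3,4,7,9,10,11,12,16,21,25,26,27,28,30,33,34,36

Square k = 1,…,18 (k and 37−k give the same square):
1²=1, 2²=4, 3²=9, 4²=16, 5²=25, 6²=36, 7²≡12, 8²≡27, 9²≡7, 10²≡26, 11²≡10, 12²≡33, 13²≡21, 14²≡11, 15²≡3, 16²≡34, 17²≡30, 18²≡28 (mod 37).
So the quadratic residues mod 37 are {1, 3, 4, 7, 9, 10, 11, 12, 16, 21, 25, 26, 27, 28, 30, 33, 34, 36}.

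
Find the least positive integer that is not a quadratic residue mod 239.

(2/239) = +1, so 2 is a residue.
(3/239) = +1, so 3 is a residue.
(4/239) = +1, so 4 is a residue.
(5/239) = +1, so 5 is a residue.
(6/239) = +1, so 6 is a residue.
(7/239) = −1, so 7 is the smallest positive non-residue mod 239.

7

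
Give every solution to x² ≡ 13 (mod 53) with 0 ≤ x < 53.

15, 38

53 ≡ 1 (mod 4), so we find a root by search.
Trying successive values, 15² = 225 ≡ 13 (mod 53). The other root is 53 − 15 = 38.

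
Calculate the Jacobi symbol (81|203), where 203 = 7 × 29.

1

Reciprocity: 81 ≡ 1 and 203 ≡ 3 (mod 4), so (81/203) = +(203/81).
Reduce top mod 81: now compute (41/81).
Reciprocity: 41 ≡ 1 and 81 ≡ 1 (mod 4), so (41/81) = +(81/41).
Reduce top mod 41: now compute (40/41).
Pull out 2^3: since 41 ≡ 1 (mod 8), (2/41) = +1, so (2/41)^3 = +1.
Reciprocity: 5 ≡ 1 and 41 ≡ 1 (mod 4), so (5/41) = +(41/5).
Reduce top mod 5: now compute (1/5).
Reached (1/5) = 1. Collecting the sign flips along the way, the symbol is +1.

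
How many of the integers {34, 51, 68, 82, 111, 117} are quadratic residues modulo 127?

(34/127) = +1 → QR.
(51/127) = -1 → non-residue.
(68/127) = +1 → QR.
(82/127) = +1 → QR.
(111/127) = -1 → non-residue.
(117/127) = +1 → QR.
Total quadratic residues among the 6: 4.

4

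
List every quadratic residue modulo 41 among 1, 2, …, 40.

1 2 4 5 8 9 10 16 18 20 21 23 25 31 32 33 36 37 39 40

Square k = 1,…,20 (k and 41−k give the same square):
1²=1, 2²=4, 3²=9, 4²=16, 5²=25, 6²=36, 7²≡8, 8²≡23, 9²≡40, 10²≡18, 11²≡39, 12²≡21, 13²≡5, 14²≡32, 15²≡20, 16²≡10, 17²≡2, 18²≡37, 19²≡33, 20²≡31 (mod 41).
So the quadratic residues mod 41 are {1, 2, 4, 5, 8, 9, 10, 16, 18, 20, 21, 23, 25, 31, 32, 33, 36, 37, 39, 40}.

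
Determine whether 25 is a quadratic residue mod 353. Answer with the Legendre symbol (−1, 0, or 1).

1

Euler's criterion: (25/353) ≡ 25^176 (mod 353).
25^2 ≡ 272 (mod 353)
25^4 ≡ 207 (mod 353)
25^8 ≡ 136 (mod 353)
25^16 ≡ 140 (mod 353)
25^32 ≡ 185 (mod 353)
25^64 ≡ 337 (mod 353)
25^128 ≡ 256 (mod 353)
25^176 = 25^(128+32+16) ≡ 1 (mod 353).
Result is 1, so (25/353) = 1.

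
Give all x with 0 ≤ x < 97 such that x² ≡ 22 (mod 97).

97 ≡ 1 (mod 4), so we find a root by search.
Trying successive values, 33² = 1089 ≡ 22 (mod 97). The other root is 97 − 33 = 64.

33, 64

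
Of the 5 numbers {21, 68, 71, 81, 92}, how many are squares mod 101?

(21/101) = +1 → QR.
(68/101) = +1 → QR.
(71/101) = +1 → QR.
(81/101) = +1 → QR.
(92/101) = +1 → QR.
Total quadratic residues among the 5: 5.

5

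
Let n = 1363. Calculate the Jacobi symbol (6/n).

Pull out 2: since 1363 ≡ 3 (mod 8), (2/1363) = -1.
Reciprocity: 3 ≡ 3 and 1363 ≡ 3 (mod 4), so (3/1363) = −(1363/3).
Reduce top mod 3: now compute (1/3).
Reached (1/3) = 1. Collecting the sign flips along the way, the symbol is +1.

1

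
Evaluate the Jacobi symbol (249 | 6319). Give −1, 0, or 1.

Reciprocity: 249 ≡ 1 and 6319 ≡ 3 (mod 4), so (249/6319) = +(6319/249).
Reduce top mod 249: now compute (94/249).
Pull out 2: since 249 ≡ 1 (mod 8), (2/249) = +1.
Reciprocity: 47 ≡ 3 and 249 ≡ 1 (mod 4), so (47/249) = +(249/47).
Reduce top mod 47: now compute (14/47).
Pull out 2: since 47 ≡ 7 (mod 8), (2/47) = +1.
Reciprocity: 7 ≡ 3 and 47 ≡ 3 (mod 4), so (7/47) = −(47/7).
Reduce top mod 7: now compute (5/7).
Reciprocity: 5 ≡ 1 and 7 ≡ 3 (mod 4), so (5/7) = +(7/5).
Reduce top mod 5: now compute (2/5).
Pull out 2: since 5 ≡ 5 (mod 8), (2/5) = -1.
Reached (1/5) = 1. Collecting the sign flips along the way, the symbol is +1.

1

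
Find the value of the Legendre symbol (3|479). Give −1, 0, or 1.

1

Reciprocity: 3 ≡ 3 and 479 ≡ 3 (mod 4), so (3/479) = −(479/3).
Reduce top mod 3: now compute (2/3).
Pull out 2: since 3 ≡ 3 (mod 8), (2/3) = -1.
Reached (1/3) = 1. Collecting the sign flips along the way, the symbol is +1.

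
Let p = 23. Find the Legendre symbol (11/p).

-1

Reciprocity: 11 ≡ 3 and 23 ≡ 3 (mod 4), so (11/23) = −(23/11).
Reduce top mod 11: now compute (1/11).
Reached (1/11) = 1. Collecting the sign flips along the way, the symbol is -1.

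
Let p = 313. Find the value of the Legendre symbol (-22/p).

1

Euler's criterion: (-22/313) ≡ 291^156 (mod 313).
291^2 ≡ 171 (mod 313)
291^4 ≡ 132 (mod 313)
291^8 ≡ 209 (mod 313)
291^16 ≡ 174 (mod 313)
291^32 ≡ 228 (mod 313)
291^64 ≡ 26 (mod 313)
291^128 ≡ 50 (mod 313)
291^156 = 291^(128+16+8+4) ≡ 1 (mod 313).
Result is 1, so (-22/313) = 1.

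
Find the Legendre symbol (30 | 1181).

1

Pull out 2: since 1181 ≡ 5 (mod 8), (2/1181) = -1.
Reciprocity: 15 ≡ 3 and 1181 ≡ 1 (mod 4), so (15/1181) = +(1181/15).
Reduce top mod 15: now compute (11/15).
Reciprocity: 11 ≡ 3 and 15 ≡ 3 (mod 4), so (11/15) = −(15/11).
Reduce top mod 11: now compute (4/11).
Pull out 2^2: since 11 ≡ 3 (mod 8), (2/11) = -1, so (2/11)^2 = +1.
Reached (1/11) = 1. Collecting the sign flips along the way, the symbol is +1.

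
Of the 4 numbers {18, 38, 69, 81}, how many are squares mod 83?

(18/83) = -1 → non-residue.
(38/83) = +1 → QR.
(69/83) = +1 → QR.
(81/83) = +1 → QR.
Total quadratic residues among the 4: 3.

3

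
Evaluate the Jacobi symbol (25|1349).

Reciprocity: 25 ≡ 1 and 1349 ≡ 1 (mod 4), so (25/1349) = +(1349/25).
Reduce top mod 25: now compute (24/25).
Pull out 2^3: since 25 ≡ 1 (mod 8), (2/25) = +1, so (2/25)^3 = +1.
Reciprocity: 3 ≡ 3 and 25 ≡ 1 (mod 4), so (3/25) = +(25/3).
Reduce top mod 3: now compute (1/3).
Reached (1/3) = 1. Collecting the sign flips along the way, the symbol is +1.

1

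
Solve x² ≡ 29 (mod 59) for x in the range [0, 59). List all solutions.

18, 41

Since 59 ≡ 3 (mod 4), a square root of 29 is 29^((59+1)/4) = 29^15 mod 59.
Repeated squaring: 29^2≡15, 29^4≡48, 29^8≡3 (mod 59).
29^15 = 29^(8+4+2+1) ≡ 41 (mod 59).
Check: 41² = 1681 ≡ 29 (mod 59). The two roots are 18 and 41.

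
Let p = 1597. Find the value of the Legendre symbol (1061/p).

-1

Reciprocity: 1061 ≡ 1 and 1597 ≡ 1 (mod 4), so (1061/1597) = +(1597/1061).
Reduce top mod 1061: now compute (536/1061).
Pull out 2^3: since 1061 ≡ 5 (mod 8), (2/1061) = -1, so (2/1061)^3 = -1.
Reciprocity: 67 ≡ 3 and 1061 ≡ 1 (mod 4), so (67/1061) = +(1061/67).
Reduce top mod 67: now compute (56/67).
Pull out 2^3: since 67 ≡ 3 (mod 8), (2/67) = -1, so (2/67)^3 = -1.
Reciprocity: 7 ≡ 3 and 67 ≡ 3 (mod 4), so (7/67) = −(67/7).
Reduce top mod 7: now compute (4/7).
Pull out 2^2: since 7 ≡ 7 (mod 8), (2/7) = +1, so (2/7)^2 = +1.
Reached (1/7) = 1. Collecting the sign flips along the way, the symbol is -1.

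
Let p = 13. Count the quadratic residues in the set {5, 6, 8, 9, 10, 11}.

2

(5/13) = -1 → non-residue.
(6/13) = -1 → non-residue.
(8/13) = -1 → non-residue.
(9/13) = +1 → QR.
(10/13) = +1 → QR.
(11/13) = -1 → non-residue.
Total quadratic residues among the 6: 2.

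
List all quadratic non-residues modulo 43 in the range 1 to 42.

2,3,5,7,8,12,18,19,20,22,26,27,28,29,30,32,33,34,37,39,42

Square k = 1,…,21 (k and 43−k give the same square):
1²=1, 2²=4, 3²=9, 4²=16, 5²=25, 6²=36, 7²≡6, 8²≡21, 9²≡38, 10²≡14, 11²≡35, 12²≡15, 13²≡40, 14²≡24, 15²≡10, 16²≡41, 17²≡31, 18²≡23, 19²≡17, 20²≡13, 21²≡11 (mod 43).
The residues are {1, 4, 6, 9, 10, 11, 13, 14, 15, 16, 17, 21, 23, 24, 25, 31, 35, 36, 38, 40, 41}; the non-residues are the remaining 21 nonzero classes.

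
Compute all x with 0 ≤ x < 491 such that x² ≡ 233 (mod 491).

235, 256

Since 491 ≡ 3 (mod 4), a square root of 233 is 233^((491+1)/4) = 233^123 mod 491.
Repeated squaring: 233^2≡279, 233^4≡263, 233^8≡429, 233^16≡407, 233^32≡182, 233^64≡227 (mod 491).
233^123 = 233^(64+32+16+8+2+1) ≡ 256 (mod 491).
Check: 256² = 65536 ≡ 233 (mod 491). The two roots are 235 and 256.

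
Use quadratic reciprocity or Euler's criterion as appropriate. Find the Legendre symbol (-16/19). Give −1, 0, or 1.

-1

Euler's criterion: (-16/19) ≡ 3^9 (mod 19).
3^2 ≡ 9 (mod 19)
3^4 ≡ 5 (mod 19)
3^8 ≡ 6 (mod 19)
3^9 = 3^(8+1) ≡ 18 (mod 19).
Result is 18 ≡ −1, so (-16/19) = −1.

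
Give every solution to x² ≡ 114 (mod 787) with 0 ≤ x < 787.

Since 787 ≡ 3 (mod 4), a square root of 114 is 114^((787+1)/4) = 114^197 mod 787.
Repeated squaring: 114^2≡404, 114^4≡307, 114^8≡596, 114^16≡279, 114^32≡715, 114^64≡462, 114^128≡167 (mod 787).
114^197 = 114^(128+64+4+1) ≡ 129 (mod 787).
Check: 129² = 16641 ≡ 114 (mod 787). The two roots are 129 and 658.

129, 658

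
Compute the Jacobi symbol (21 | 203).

0

Reciprocity: 21 ≡ 1 and 203 ≡ 3 (mod 4), so (21/203) = +(203/21).
Reduce top mod 21: now compute (14/21).
Pull out 2: since 21 ≡ 5 (mod 8), (2/21) = -1.
Reciprocity: 7 ≡ 3 and 21 ≡ 1 (mod 4), so (7/21) = +(21/7).
Reduce top mod 7: now compute (0/7).
Top reduces to 0: gcd > 1, so the symbol is 0.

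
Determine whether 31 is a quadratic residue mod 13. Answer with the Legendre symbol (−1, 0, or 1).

-1

First reduce: 31 ≡ 5 (mod 13).
Reciprocity: 5 ≡ 1 and 13 ≡ 1 (mod 4), so (5/13) = +(13/5).
Reduce top mod 5: now compute (3/5).
Reciprocity: 3 ≡ 3 and 5 ≡ 1 (mod 4), so (3/5) = +(5/3).
Reduce top mod 3: now compute (2/3).
Pull out 2: since 3 ≡ 3 (mod 8), (2/3) = -1.
Reached (1/3) = 1. Collecting the sign flips along the way, the symbol is -1.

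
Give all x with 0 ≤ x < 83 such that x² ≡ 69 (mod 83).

22, 61

Since 83 ≡ 3 (mod 4), a square root of 69 is 69^((83+1)/4) = 69^21 mod 83.
Repeated squaring: 69^2≡30, 69^4≡70, 69^8≡3, 69^16≡9 (mod 83).
69^21 = 69^(16+4+1) ≡ 61 (mod 83).
Check: 61² = 3721 ≡ 69 (mod 83). The two roots are 22 and 61.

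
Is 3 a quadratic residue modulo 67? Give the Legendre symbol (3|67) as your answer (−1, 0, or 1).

-1

Reciprocity: 3 ≡ 3 and 67 ≡ 3 (mod 4), so (3/67) = −(67/3).
Reduce top mod 3: now compute (1/3).
Reached (1/3) = 1. Collecting the sign flips along the way, the symbol is -1.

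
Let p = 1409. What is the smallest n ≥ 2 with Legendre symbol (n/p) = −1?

3

(2/1409) = +1, so 2 is a residue.
(3/1409) = −1, so 3 is the smallest positive non-residue mod 1409.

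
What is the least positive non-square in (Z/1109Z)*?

2

(2/1109) = −1, so 2 is the smallest positive non-residue mod 1109.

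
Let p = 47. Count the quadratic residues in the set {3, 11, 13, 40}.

(3/47) = +1 → QR.
(11/47) = -1 → non-residue.
(13/47) = -1 → non-residue.
(40/47) = -1 → non-residue.
Total quadratic residues among the 4: 1.

1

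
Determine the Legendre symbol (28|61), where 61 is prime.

-1

Euler's criterion: (28/61) ≡ 28^30 (mod 61).
28^2 ≡ 52 (mod 61)
28^4 ≡ 20 (mod 61)
28^8 ≡ 34 (mod 61)
28^16 ≡ 58 (mod 61)
28^30 = 28^(16+8+4+2) ≡ 60 (mod 61).
Result is 60 ≡ −1, so (28/61) = −1.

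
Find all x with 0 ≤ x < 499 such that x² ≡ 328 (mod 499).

223, 276

Since 499 ≡ 3 (mod 4), a square root of 328 is 328^((499+1)/4) = 328^125 mod 499.
Repeated squaring: 328^2≡299, 328^4≡80, 328^8≡412, 328^16≡84, 328^32≡70, 328^64≡409 (mod 499).
328^125 = 328^(64+32+16+8+4+1) ≡ 276 (mod 499).
Check: 276² = 76176 ≡ 328 (mod 499). The two roots are 223 and 276.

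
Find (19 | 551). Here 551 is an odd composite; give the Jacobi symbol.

Reciprocity: 19 ≡ 3 and 551 ≡ 3 (mod 4), so (19/551) = −(551/19).
Reduce top mod 19: now compute (0/19).
Top reduces to 0: gcd > 1, so the symbol is 0.

0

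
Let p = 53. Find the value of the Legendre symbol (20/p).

Pull out 2^2: since 53 ≡ 5 (mod 8), (2/53) = -1, so (2/53)^2 = +1.
Reciprocity: 5 ≡ 1 and 53 ≡ 1 (mod 4), so (5/53) = +(53/5).
Reduce top mod 5: now compute (3/5).
Reciprocity: 3 ≡ 3 and 5 ≡ 1 (mod 4), so (3/5) = +(5/3).
Reduce top mod 3: now compute (2/3).
Pull out 2: since 3 ≡ 3 (mod 8), (2/3) = -1.
Reached (1/3) = 1. Collecting the sign flips along the way, the symbol is -1.

-1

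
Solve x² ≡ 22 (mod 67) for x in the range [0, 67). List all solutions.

Since 67 ≡ 3 (mod 4), a square root of 22 is 22^((67+1)/4) = 22^17 mod 67.
Repeated squaring: 22^2≡15, 22^4≡24, 22^8≡40, 22^16≡59 (mod 67).
22^17 = 22^(16+1) ≡ 25 (mod 67).
Check: 25² = 625 ≡ 22 (mod 67). The two roots are 25 and 42.

25, 42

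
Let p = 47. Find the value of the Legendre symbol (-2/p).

First reduce: -2 ≡ 45 (mod 47).
Reciprocity: 45 ≡ 1 and 47 ≡ 3 (mod 4), so (45/47) = +(47/45).
Reduce top mod 45: now compute (2/45).
Pull out 2: since 45 ≡ 5 (mod 8), (2/45) = -1.
Reached (1/45) = 1. Collecting the sign flips along the way, the symbol is -1.

-1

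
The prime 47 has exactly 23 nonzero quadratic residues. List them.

1, 2, 3, 4, 6, 7, 8, 9, 12, 14, 16, 17, 18, 21, 24, 25, 27, 28, 32, 34, 36, 37, 42

Square k = 1,…,23 (k and 47−k give the same square):
1²=1, 2²=4, 3²=9, 4²=16, 5²=25, 6²=36, 7²≡2, 8²≡17, 9²≡34, 10²≡6, 11²≡27, 12²≡3, 13²≡28, 14²≡8, 15²≡37, 16²≡21, 17²≡7, 18²≡42, 19²≡32, 20²≡24, 21²≡18, 22²≡14, 23²≡12 (mod 47).
So the quadratic residues mod 47 are {1, 2, 3, 4, 6, 7, 8, 9, 12, 14, 16, 17, 18, 21, 24, 25, 27, 28, 32, 34, 36, 37, 42}.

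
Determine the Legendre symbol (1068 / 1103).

-1

Euler's criterion: (1068/1103) ≡ 1068^551 (mod 1103).
1068^2 ≡ 122 (mod 1103)
1068^4 ≡ 545 (mod 1103)
1068^8 ≡ 318 (mod 1103)
1068^16 ≡ 751 (mod 1103)
1068^32 ≡ 368 (mod 1103)
1068^64 ≡ 858 (mod 1103)
1068^128 ≡ 463 (mod 1103)
1068^256 ≡ 387 (mod 1103)
1068^512 ≡ 864 (mod 1103)
1068^551 = 1068^(512+32+4+2+1) ≡ 1102 (mod 1103).
Result is 1102 ≡ −1, so (1068/1103) = −1.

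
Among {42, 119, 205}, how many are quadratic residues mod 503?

(42/503) = +1 → QR.
(119/503) = -1 → non-residue.
(205/503) = +1 → QR.
Total quadratic residues among the 3: 2.

2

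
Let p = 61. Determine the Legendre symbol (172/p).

Euler's criterion: (172/61) ≡ 50^30 (mod 61).
50^2 ≡ 60 (mod 61)
50^4 ≡ 1 (mod 61)
50^8 ≡ 1 (mod 61)
50^16 ≡ 1 (mod 61)
50^30 = 50^(16+8+4+2) ≡ 60 (mod 61).
Result is 60 ≡ −1, so (172/61) = −1.

-1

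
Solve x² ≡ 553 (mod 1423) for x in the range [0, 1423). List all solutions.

Since 1423 ≡ 3 (mod 4), a square root of 553 is 553^((1423+1)/4) = 553^356 mod 1423.
Repeated squaring: 553^2≡1287, 553^4≡1420, 553^8≡9, 553^16≡81, 553^32≡869, 553^64≡971, 553^128≡815, 553^256≡1107 (mod 1423).
553^356 = 553^(256+64+32+4) ≡ 501 (mod 1423).
Check: 501² = 251001 ≡ 553 (mod 1423). The two roots are 501 and 922.

501, 922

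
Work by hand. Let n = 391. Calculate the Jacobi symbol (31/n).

Reciprocity: 31 ≡ 3 and 391 ≡ 3 (mod 4), so (31/391) = −(391/31).
Reduce top mod 31: now compute (19/31).
Reciprocity: 19 ≡ 3 and 31 ≡ 3 (mod 4), so (19/31) = −(31/19).
Reduce top mod 19: now compute (12/19).
Pull out 2^2: since 19 ≡ 3 (mod 8), (2/19) = -1, so (2/19)^2 = +1.
Reciprocity: 3 ≡ 3 and 19 ≡ 3 (mod 4), so (3/19) = −(19/3).
Reduce top mod 3: now compute (1/3).
Reached (1/3) = 1. Collecting the sign flips along the way, the symbol is -1.

-1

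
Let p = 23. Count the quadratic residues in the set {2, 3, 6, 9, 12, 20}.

(2/23) = +1 → QR.
(3/23) = +1 → QR.
(6/23) = +1 → QR.
(9/23) = +1 → QR.
(12/23) = +1 → QR.
(20/23) = -1 → non-residue.
Total quadratic residues among the 6: 5.

5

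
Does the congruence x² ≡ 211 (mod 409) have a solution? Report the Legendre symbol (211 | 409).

Euler's criterion: (211/409) ≡ 211^204 (mod 409).
211^2 ≡ 349 (mod 409)
211^4 ≡ 328 (mod 409)
211^8 ≡ 17 (mod 409)
211^16 ≡ 289 (mod 409)
211^32 ≡ 85 (mod 409)
211^64 ≡ 272 (mod 409)
211^128 ≡ 364 (mod 409)
211^204 = 211^(128+64+8+4) ≡ 408 (mod 409).
Result is 408 ≡ −1, so (211/409) = −1.

-1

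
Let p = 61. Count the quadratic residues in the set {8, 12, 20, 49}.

(8/61) = -1 → non-residue.
(12/61) = +1 → QR.
(20/61) = +1 → QR.
(49/61) = +1 → QR.
Total quadratic residues among the 4: 3.

3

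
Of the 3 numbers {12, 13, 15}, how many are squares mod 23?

(12/23) = +1 → QR.
(13/23) = +1 → QR.
(15/23) = -1 → non-residue.
Total quadratic residues among the 3: 2.

2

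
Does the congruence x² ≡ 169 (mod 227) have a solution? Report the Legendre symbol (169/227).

Reciprocity: 169 ≡ 1 and 227 ≡ 3 (mod 4), so (169/227) = +(227/169).
Reduce top mod 169: now compute (58/169).
Pull out 2: since 169 ≡ 1 (mod 8), (2/169) = +1.
Reciprocity: 29 ≡ 1 and 169 ≡ 1 (mod 4), so (29/169) = +(169/29).
Reduce top mod 29: now compute (24/29).
Pull out 2^3: since 29 ≡ 5 (mod 8), (2/29) = -1, so (2/29)^3 = -1.
Reciprocity: 3 ≡ 3 and 29 ≡ 1 (mod 4), so (3/29) = +(29/3).
Reduce top mod 3: now compute (2/3).
Pull out 2: since 3 ≡ 3 (mod 8), (2/3) = -1.
Reached (1/3) = 1. Collecting the sign flips along the way, the symbol is +1.

1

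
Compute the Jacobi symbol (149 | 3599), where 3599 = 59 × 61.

Reciprocity: 149 ≡ 1 and 3599 ≡ 3 (mod 4), so (149/3599) = +(3599/149).
Reduce top mod 149: now compute (23/149).
Reciprocity: 23 ≡ 3 and 149 ≡ 1 (mod 4), so (23/149) = +(149/23).
Reduce top mod 23: now compute (11/23).
Reciprocity: 11 ≡ 3 and 23 ≡ 3 (mod 4), so (11/23) = −(23/11).
Reduce top mod 11: now compute (1/11).
Reached (1/11) = 1. Collecting the sign flips along the way, the symbol is -1.

-1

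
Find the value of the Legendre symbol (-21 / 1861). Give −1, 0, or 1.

-1

First reduce: -21 ≡ 1840 (mod 1861).
Pull out 2^4: since 1861 ≡ 5 (mod 8), (2/1861) = -1, so (2/1861)^4 = +1.
Reciprocity: 115 ≡ 3 and 1861 ≡ 1 (mod 4), so (115/1861) = +(1861/115).
Reduce top mod 115: now compute (21/115).
Reciprocity: 21 ≡ 1 and 115 ≡ 3 (mod 4), so (21/115) = +(115/21).
Reduce top mod 21: now compute (10/21).
Pull out 2: since 21 ≡ 5 (mod 8), (2/21) = -1.
Reciprocity: 5 ≡ 1 and 21 ≡ 1 (mod 4), so (5/21) = +(21/5).
Reduce top mod 5: now compute (1/5).
Reached (1/5) = 1. Collecting the sign flips along the way, the symbol is -1.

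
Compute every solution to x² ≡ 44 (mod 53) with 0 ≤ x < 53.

16, 37

53 ≡ 1 (mod 4), so we find a root by search.
Trying successive values, 16² = 256 ≡ 44 (mod 53). The other root is 53 − 16 = 37.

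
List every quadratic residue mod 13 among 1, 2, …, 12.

1, 3, 4, 9, 10, 12

Square k = 1,…,6 (k and 13−k give the same square):
1²=1, 2²=4, 3²=9, 4²≡3, 5²≡12, 6²≡10 (mod 13).
So the quadratic residues mod 13 are {1, 3, 4, 9, 10, 12}.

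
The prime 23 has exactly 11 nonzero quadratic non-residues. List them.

5,7,10,11,14,15,17,19,20,21,22

Square k = 1,…,11 (k and 23−k give the same square):
1²=1, 2²=4, 3²=9, 4²=16, 5²≡2, 6²≡13, 7²≡3, 8²≡18, 9²≡12, 10²≡8, 11²≡6 (mod 23).
The residues are {1, 2, 3, 4, 6, 8, 9, 12, 13, 16, 18}; the non-residues are the remaining 11 nonzero classes.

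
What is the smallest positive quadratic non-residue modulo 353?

(2/353) = +1, so 2 is a residue.
(3/353) = −1, so 3 is the smallest positive non-residue mod 353.

3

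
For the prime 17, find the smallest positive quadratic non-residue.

(2/17) = +1, so 2 is a residue.
(3/17) = −1, so 3 is the smallest positive non-residue mod 17.

3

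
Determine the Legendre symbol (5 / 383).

Reciprocity: 5 ≡ 1 and 383 ≡ 3 (mod 4), so (5/383) = +(383/5).
Reduce top mod 5: now compute (3/5).
Reciprocity: 3 ≡ 3 and 5 ≡ 1 (mod 4), so (3/5) = +(5/3).
Reduce top mod 3: now compute (2/3).
Pull out 2: since 3 ≡ 3 (mod 8), (2/3) = -1.
Reached (1/3) = 1. Collecting the sign flips along the way, the symbol is -1.

-1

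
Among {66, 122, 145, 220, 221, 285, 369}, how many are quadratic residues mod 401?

(66/401) = -1 → non-residue.
(122/401) = -1 → non-residue.
(145/401) = +1 → QR.
(220/401) = +1 → QR.
(221/401) = +1 → QR.
(285/401) = +1 → QR.
(369/401) = +1 → QR.
Total quadratic residues among the 7: 5.

5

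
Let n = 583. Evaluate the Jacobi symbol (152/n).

1

Pull out 2^3: since 583 ≡ 7 (mod 8), (2/583) = +1, so (2/583)^3 = +1.
Reciprocity: 19 ≡ 3 and 583 ≡ 3 (mod 4), so (19/583) = −(583/19).
Reduce top mod 19: now compute (13/19).
Reciprocity: 13 ≡ 1 and 19 ≡ 3 (mod 4), so (13/19) = +(19/13).
Reduce top mod 13: now compute (6/13).
Pull out 2: since 13 ≡ 5 (mod 8), (2/13) = -1.
Reciprocity: 3 ≡ 3 and 13 ≡ 1 (mod 4), so (3/13) = +(13/3).
Reduce top mod 3: now compute (1/3).
Reached (1/3) = 1. Collecting the sign flips along the way, the symbol is +1.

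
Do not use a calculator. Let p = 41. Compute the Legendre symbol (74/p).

1

First reduce: 74 ≡ 33 (mod 41).
Reciprocity: 33 ≡ 1 and 41 ≡ 1 (mod 4), so (33/41) = +(41/33).
Reduce top mod 33: now compute (8/33).
Pull out 2^3: since 33 ≡ 1 (mod 8), (2/33) = +1, so (2/33)^3 = +1.
Reached (1/33) = 1. Collecting the sign flips along the way, the symbol is +1.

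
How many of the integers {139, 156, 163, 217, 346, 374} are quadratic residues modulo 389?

0

(139/389) = -1 → non-residue.
(156/389) = -1 → non-residue.
(163/389) = -1 → non-residue.
(217/389) = -1 → non-residue.
(346/389) = -1 → non-residue.
(374/389) = -1 → non-residue.
Total quadratic residues among the 6: 0.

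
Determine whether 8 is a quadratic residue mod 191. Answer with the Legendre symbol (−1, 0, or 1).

1

Euler's criterion: (8/191) ≡ 8^95 (mod 191).
8^2 ≡ 64 (mod 191)
8^4 ≡ 85 (mod 191)
8^8 ≡ 158 (mod 191)
8^16 ≡ 134 (mod 191)
8^32 ≡ 2 (mod 191)
8^64 ≡ 4 (mod 191)
8^95 = 8^(64+16+8+4+2+1) ≡ 1 (mod 191).
Result is 1, so (8/191) = 1.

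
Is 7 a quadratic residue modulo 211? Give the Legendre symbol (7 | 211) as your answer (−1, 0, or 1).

Reciprocity: 7 ≡ 3 and 211 ≡ 3 (mod 4), so (7/211) = −(211/7).
Reduce top mod 7: now compute (1/7).
Reached (1/7) = 1. Collecting the sign flips along the way, the symbol is -1.

-1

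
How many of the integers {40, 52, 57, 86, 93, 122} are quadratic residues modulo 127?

(40/127) = -1 → non-residue.
(52/127) = +1 → QR.
(57/127) = -1 → non-residue.
(86/127) = -1 → non-residue.
(93/127) = -1 → non-residue.
(122/127) = +1 → QR.
Total quadratic residues among the 6: 2.

2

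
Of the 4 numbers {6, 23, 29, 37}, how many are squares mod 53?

(6/53) = +1 → QR.
(23/53) = -1 → non-residue.
(29/53) = +1 → QR.
(37/53) = +1 → QR.
Total quadratic residues among the 4: 3.

3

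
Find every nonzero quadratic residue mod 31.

1, 2, 4, 5, 7, 8, 9, 10, 14, 16, 18, 19, 20, 25, 28

Square k = 1,…,15 (k and 31−k give the same square):
1²=1, 2²=4, 3²=9, 4²=16, 5²=25, 6²≡5, 7²≡18, 8²≡2, 9²≡19, 10²≡7, 11²≡28, 12²≡20, 13²≡14, 14²≡10, 15²≡8 (mod 31).
So the quadratic residues mod 31 are {1, 2, 4, 5, 7, 8, 9, 10, 14, 16, 18, 19, 20, 25, 28}.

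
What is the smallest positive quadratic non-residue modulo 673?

5

(2/673) = +1, so 2 is a residue.
(3/673) = +1, so 3 is a residue.
(4/673) = +1, so 4 is a residue.
(5/673) = −1, so 5 is the smallest positive non-residue mod 673.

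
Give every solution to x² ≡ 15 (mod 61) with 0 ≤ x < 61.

61 ≡ 1 (mod 4), so we find a root by search.
Trying successive values, 25² = 625 ≡ 15 (mod 61). The other root is 61 − 25 = 36.

25, 36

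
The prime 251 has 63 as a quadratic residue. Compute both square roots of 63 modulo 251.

125, 126

Since 251 ≡ 3 (mod 4), a square root of 63 is 63^((251+1)/4) = 63^63 mod 251.
Repeated squaring: 63^2≡204, 63^4≡201, 63^8≡241, 63^16≡100, 63^32≡211 (mod 251).
63^63 = 63^(32+16+8+4+2+1) ≡ 125 (mod 251).
Check: 125² = 15625 ≡ 63 (mod 251). The two roots are 125 and 126.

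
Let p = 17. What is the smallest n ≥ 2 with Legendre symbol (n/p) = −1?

3

(2/17) = +1, so 2 is a residue.
(3/17) = −1, so 3 is the smallest positive non-residue mod 17.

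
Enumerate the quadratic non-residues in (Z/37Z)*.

2,5,6,8,13,14,15,17,18,19,20,22,23,24,29,31,32,35

Square k = 1,…,18 (k and 37−k give the same square):
1²=1, 2²=4, 3²=9, 4²=16, 5²=25, 6²=36, 7²≡12, 8²≡27, 9²≡7, 10²≡26, 11²≡10, 12²≡33, 13²≡21, 14²≡11, 15²≡3, 16²≡34, 17²≡30, 18²≡28 (mod 37).
The residues are {1, 3, 4, 7, 9, 10, 11, 12, 16, 21, 25, 26, 27, 28, 30, 33, 34, 36}; the non-residues are the remaining 18 nonzero classes.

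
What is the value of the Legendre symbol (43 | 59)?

-1

Euler's criterion: (43/59) ≡ 43^29 (mod 59).
43^2 ≡ 20 (mod 59)
43^4 ≡ 46 (mod 59)
43^8 ≡ 51 (mod 59)
43^16 ≡ 5 (mod 59)
43^29 = 43^(16+8+4+1) ≡ 58 (mod 59).
Result is 58 ≡ −1, so (43/59) = −1.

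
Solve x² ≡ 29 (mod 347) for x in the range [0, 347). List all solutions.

42, 305

Since 347 ≡ 3 (mod 4), a square root of 29 is 29^((347+1)/4) = 29^87 mod 347.
Repeated squaring: 29^2≡147, 29^4≡95, 29^8≡3, 29^16≡9, 29^32≡81, 29^64≡315 (mod 347).
29^87 = 29^(64+16+4+2+1) ≡ 42 (mod 347).
Check: 42² = 1764 ≡ 29 (mod 347). The two roots are 42 and 305.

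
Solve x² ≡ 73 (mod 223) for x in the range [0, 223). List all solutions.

Since 223 ≡ 3 (mod 4), a square root of 73 is 73^((223+1)/4) = 73^56 mod 223.
Repeated squaring: 73^2≡200, 73^4≡83, 73^8≡199, 73^16≡130, 73^32≡175 (mod 223).
73^56 = 73^(32+16+8) ≡ 127 (mod 223).
Check: 127² = 16129 ≡ 73 (mod 223). The two roots are 96 and 127.

96, 127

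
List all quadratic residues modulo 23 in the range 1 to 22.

Square k = 1,…,11 (k and 23−k give the same square):
1²=1, 2²=4, 3²=9, 4²=16, 5²≡2, 6²≡13, 7²≡3, 8²≡18, 9²≡12, 10²≡8, 11²≡6 (mod 23).
So the quadratic residues mod 23 are {1, 2, 3, 4, 6, 8, 9, 12, 13, 16, 18}.

1, 2, 3, 4, 6, 8, 9, 12, 13, 16, 18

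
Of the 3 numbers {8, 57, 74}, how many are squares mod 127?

2

(8/127) = +1 → QR.
(57/127) = -1 → non-residue.
(74/127) = +1 → QR.
Total quadratic residues among the 3: 2.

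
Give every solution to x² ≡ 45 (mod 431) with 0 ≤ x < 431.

Since 431 ≡ 3 (mod 4), a square root of 45 is 45^((431+1)/4) = 45^108 mod 431.
Repeated squaring: 45^2≡301, 45^4≡91, 45^8≡92, 45^16≡275, 45^32≡200, 45^64≡348 (mod 431).
45^108 = 45^(64+32+8+4) ≡ 319 (mod 431).
Check: 319² = 101761 ≡ 45 (mod 431). The two roots are 112 and 319.

112, 319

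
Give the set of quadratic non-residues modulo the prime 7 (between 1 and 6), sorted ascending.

Square k = 1,…,3 (k and 7−k give the same square):
1²=1, 2²=4, 3²≡2 (mod 7).
The residues are {1, 2, 4}; the non-residues are the remaining 3 nonzero classes.

3 5 6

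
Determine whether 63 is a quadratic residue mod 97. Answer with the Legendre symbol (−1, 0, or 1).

-1

Euler's criterion: (63/97) ≡ 63^48 (mod 97).
63^2 ≡ 89 (mod 97)
63^4 ≡ 64 (mod 97)
63^8 ≡ 22 (mod 97)
63^16 ≡ 96 (mod 97)
63^32 ≡ 1 (mod 97)
63^48 = 63^(32+16) ≡ 96 (mod 97).
Result is 96 ≡ −1, so (63/97) = −1.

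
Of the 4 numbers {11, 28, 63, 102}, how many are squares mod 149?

(11/149) = -1 → non-residue.
(28/149) = +1 → QR.
(63/149) = +1 → QR.
(102/149) = +1 → QR.
Total quadratic residues among the 4: 3.

3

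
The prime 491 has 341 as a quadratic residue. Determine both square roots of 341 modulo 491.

82, 409

Since 491 ≡ 3 (mod 4), a square root of 341 is 341^((491+1)/4) = 341^123 mod 491.
Repeated squaring: 341^2≡405, 341^4≡31, 341^8≡470, 341^16≡441, 341^32≡45, 341^64≡61 (mod 491).
341^123 = 341^(64+32+16+8+2+1) ≡ 409 (mod 491).
Check: 409² = 167281 ≡ 341 (mod 491). The two roots are 82 and 409.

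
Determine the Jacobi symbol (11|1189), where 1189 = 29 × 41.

1

Reciprocity: 11 ≡ 3 and 1189 ≡ 1 (mod 4), so (11/1189) = +(1189/11).
Reduce top mod 11: now compute (1/11).
Reached (1/11) = 1. Collecting the sign flips along the way, the symbol is +1.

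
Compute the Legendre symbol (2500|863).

First reduce: 2500 ≡ 774 (mod 863).
Pull out 2: since 863 ≡ 7 (mod 8), (2/863) = +1.
Reciprocity: 387 ≡ 3 and 863 ≡ 3 (mod 4), so (387/863) = −(863/387).
Reduce top mod 387: now compute (89/387).
Reciprocity: 89 ≡ 1 and 387 ≡ 3 (mod 4), so (89/387) = +(387/89).
Reduce top mod 89: now compute (31/89).
Reciprocity: 31 ≡ 3 and 89 ≡ 1 (mod 4), so (31/89) = +(89/31).
Reduce top mod 31: now compute (27/31).
Reciprocity: 27 ≡ 3 and 31 ≡ 3 (mod 4), so (27/31) = −(31/27).
Reduce top mod 27: now compute (4/27).
Pull out 2^2: since 27 ≡ 3 (mod 8), (2/27) = -1, so (2/27)^2 = +1.
Reached (1/27) = 1. Collecting the sign flips along the way, the symbol is +1.

1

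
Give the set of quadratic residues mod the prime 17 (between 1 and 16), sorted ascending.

Square k = 1,…,8 (k and 17−k give the same square):
1²=1, 2²=4, 3²=9, 4²=16, 5²≡8, 6²≡2, 7²≡15, 8²≡13 (mod 17).
So the quadratic residues mod 17 are {1, 2, 4, 8, 9, 13, 15, 16}.

1, 2, 4, 8, 9, 13, 15, 16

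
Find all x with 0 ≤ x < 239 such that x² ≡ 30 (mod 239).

35, 204

Since 239 ≡ 3 (mod 4), a square root of 30 is 30^((239+1)/4) = 30^60 mod 239.
Repeated squaring: 30^2≡183, 30^4≡29, 30^8≡124, 30^16≡80, 30^32≡186 (mod 239).
30^60 = 30^(32+16+8+4) ≡ 204 (mod 239).
Check: 204² = 41616 ≡ 30 (mod 239). The two roots are 35 and 204.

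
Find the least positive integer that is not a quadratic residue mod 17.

3

(2/17) = +1, so 2 is a residue.
(3/17) = −1, so 3 is the smallest positive non-residue mod 17.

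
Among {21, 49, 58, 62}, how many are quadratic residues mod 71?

2

(21/71) = -1 → non-residue.
(49/71) = +1 → QR.
(58/71) = +1 → QR.
(62/71) = -1 → non-residue.
Total quadratic residues among the 4: 2.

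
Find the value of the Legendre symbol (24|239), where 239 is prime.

Pull out 2^3: since 239 ≡ 7 (mod 8), (2/239) = +1, so (2/239)^3 = +1.
Reciprocity: 3 ≡ 3 and 239 ≡ 3 (mod 4), so (3/239) = −(239/3).
Reduce top mod 3: now compute (2/3).
Pull out 2: since 3 ≡ 3 (mod 8), (2/3) = -1.
Reached (1/3) = 1. Collecting the sign flips along the way, the symbol is +1.

1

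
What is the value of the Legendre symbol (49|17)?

1

First reduce: 49 ≡ 15 (mod 17).
Reciprocity: 15 ≡ 3 and 17 ≡ 1 (mod 4), so (15/17) = +(17/15).
Reduce top mod 15: now compute (2/15).
Pull out 2: since 15 ≡ 7 (mod 8), (2/15) = +1.
Reached (1/15) = 1. Collecting the sign flips along the way, the symbol is +1.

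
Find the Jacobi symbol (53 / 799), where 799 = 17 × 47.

1

Reciprocity: 53 ≡ 1 and 799 ≡ 3 (mod 4), so (53/799) = +(799/53).
Reduce top mod 53: now compute (4/53).
Pull out 2^2: since 53 ≡ 5 (mod 8), (2/53) = -1, so (2/53)^2 = +1.
Reached (1/53) = 1. Collecting the sign flips along the way, the symbol is +1.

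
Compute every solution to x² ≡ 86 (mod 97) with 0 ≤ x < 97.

38, 59

97 ≡ 1 (mod 4), so we find a root by search.
Trying successive values, 38² = 1444 ≡ 86 (mod 97). The other root is 97 − 38 = 59.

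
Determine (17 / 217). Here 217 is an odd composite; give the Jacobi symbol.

Reciprocity: 17 ≡ 1 and 217 ≡ 1 (mod 4), so (17/217) = +(217/17).
Reduce top mod 17: now compute (13/17).
Reciprocity: 13 ≡ 1 and 17 ≡ 1 (mod 4), so (13/17) = +(17/13).
Reduce top mod 13: now compute (4/13).
Pull out 2^2: since 13 ≡ 5 (mod 8), (2/13) = -1, so (2/13)^2 = +1.
Reached (1/13) = 1. Collecting the sign flips along the way, the symbol is +1.

1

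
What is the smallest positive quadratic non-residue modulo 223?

3

(2/223) = +1, so 2 is a residue.
(3/223) = −1, so 3 is the smallest positive non-residue mod 223.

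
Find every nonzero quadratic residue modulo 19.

1 4 5 6 7 9 11 16 17

Square k = 1,…,9 (k and 19−k give the same square):
1²=1, 2²=4, 3²=9, 4²=16, 5²≡6, 6²≡17, 7²≡11, 8²≡7, 9²≡5 (mod 19).
So the quadratic residues mod 19 are {1, 4, 5, 6, 7, 9, 11, 16, 17}.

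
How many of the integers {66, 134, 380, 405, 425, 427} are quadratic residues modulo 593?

(66/593) = +1 → QR.
(134/593) = -1 → non-residue.
(380/593) = -1 → non-residue.
(405/593) = -1 → non-residue.
(425/593) = +1 → QR.
(427/593) = +1 → QR.
Total quadratic residues among the 6: 3.

3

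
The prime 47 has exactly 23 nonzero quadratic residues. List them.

Square k = 1,…,23 (k and 47−k give the same square):
1²=1, 2²=4, 3²=9, 4²=16, 5²=25, 6²=36, 7²≡2, 8²≡17, 9²≡34, 10²≡6, 11²≡27, 12²≡3, 13²≡28, 14²≡8, 15²≡37, 16²≡21, 17²≡7, 18²≡42, 19²≡32, 20²≡24, 21²≡18, 22²≡14, 23²≡12 (mod 47).
So the quadratic residues mod 47 are {1, 2, 3, 4, 6, 7, 8, 9, 12, 14, 16, 17, 18, 21, 24, 25, 27, 28, 32, 34, 36, 37, 42}.

1,2,3,4,6,7,8,9,12,14,16,17,18,21,24,25,27,28,32,34,36,37,42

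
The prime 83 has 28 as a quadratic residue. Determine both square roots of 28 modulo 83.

32, 51

Since 83 ≡ 3 (mod 4), a square root of 28 is 28^((83+1)/4) = 28^21 mod 83.
Repeated squaring: 28^2≡37, 28^4≡41, 28^8≡21, 28^16≡26 (mod 83).
28^21 = 28^(16+4+1) ≡ 51 (mod 83).
Check: 51² = 2601 ≡ 28 (mod 83). The two roots are 32 and 51.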